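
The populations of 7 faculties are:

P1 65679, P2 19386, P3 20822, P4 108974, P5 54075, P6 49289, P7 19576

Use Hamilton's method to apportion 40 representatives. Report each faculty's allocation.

The standard divisor is 337801/40 ≈ 8445.025.
Standard quotas: P1 7.7772, P2 2.2956, P3 2.4656, P4 12.9039, P5 6.4032, P6 5.8365, P7 2.3181.
Lower quotas: P1 7, P2 2, P3 2, P4 12, P5 6, P6 5, P7 2 (sum 36, leaving 4 seats).
Remainders in descending order: P4 0.9039, P6 0.8365, P1 0.7772, P3 0.4656, P5 0.4032, P7 0.3181, P2 0.2956.
Largest remainders: P4, P6, P1, P3 receive the extra seats.

P1 8; P2 2; P3 3; P4 13; P5 6; P6 6; P7 2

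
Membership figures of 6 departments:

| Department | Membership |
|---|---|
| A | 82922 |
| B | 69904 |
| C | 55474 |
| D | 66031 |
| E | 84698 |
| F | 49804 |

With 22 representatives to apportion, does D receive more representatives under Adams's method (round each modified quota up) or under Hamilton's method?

Adams: A 4, B 4, C 3, D 4, E 4, F 3.
Hamilton: A 4, B 4, C 3, D 3, E 5, F 3.
D gets 4 under Adams and 3 under Hamilton.

Adams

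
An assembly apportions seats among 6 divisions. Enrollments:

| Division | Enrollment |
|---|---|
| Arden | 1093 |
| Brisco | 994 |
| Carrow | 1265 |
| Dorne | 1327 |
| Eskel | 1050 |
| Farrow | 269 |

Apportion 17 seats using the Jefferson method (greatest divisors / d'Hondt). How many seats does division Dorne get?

4

Standard divisor 5998/17 ≈ 352.824; standard quotas: Arden 3.098, Brisco 2.817, Carrow 3.585, Dorne 3.761, Eskel 2.976, Farrow 0.762.
Rounding down gives 3, 2, 3, 3, 2, 0 = 13 seats, so the divisor must be adjusted.
With modified divisor 300: modified quotas Arden 3.643, Brisco 3.313, Carrow 4.217, Dorne 4.423, Eskel 3.500, Farrow 0.897.
Rounding down: Arden 3, Brisco 3, Carrow 4, Dorne 4, Eskel 3, Farrow 0 (total 17).
Dorne receives 4.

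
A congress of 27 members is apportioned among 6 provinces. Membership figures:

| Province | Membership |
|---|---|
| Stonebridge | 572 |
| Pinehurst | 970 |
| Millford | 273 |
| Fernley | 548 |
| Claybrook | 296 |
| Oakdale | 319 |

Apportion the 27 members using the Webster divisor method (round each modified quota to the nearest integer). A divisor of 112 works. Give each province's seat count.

With modified divisor 112: modified quotas Stonebridge 5.107, Pinehurst 8.661, Millford 2.438, Fernley 4.893, Claybrook 2.643, Oakdale 2.848.
Rounding to the nearest integer: Stonebridge 5, Pinehurst 9, Millford 2, Fernley 5, Claybrook 3, Oakdale 3 (total 27).

Stonebridge 5, Pinehurst 9, Millford 2, Fernley 5, Claybrook 3, Oakdale 3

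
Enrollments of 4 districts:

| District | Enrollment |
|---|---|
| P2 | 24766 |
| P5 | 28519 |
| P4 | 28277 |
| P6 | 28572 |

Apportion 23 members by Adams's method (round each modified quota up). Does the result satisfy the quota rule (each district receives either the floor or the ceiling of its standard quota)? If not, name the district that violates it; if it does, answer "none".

Standard quotas: P2 5.172, P5 5.956, P4 5.905, P6 5.967.
Adams allocation: P2 5, P5 6, P4 6, P6 6.
Every allocation lies between the lower and upper quota.

none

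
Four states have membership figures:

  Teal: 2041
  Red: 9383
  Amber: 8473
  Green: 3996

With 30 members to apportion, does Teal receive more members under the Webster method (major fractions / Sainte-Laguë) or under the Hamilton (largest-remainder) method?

Webster

Webster: Teal 3, Red 12, Amber 10, Green 5.
Hamilton: Teal 2, Red 12, Amber 11, Green 5.
Teal gets 3 under Webster and 2 under Hamilton.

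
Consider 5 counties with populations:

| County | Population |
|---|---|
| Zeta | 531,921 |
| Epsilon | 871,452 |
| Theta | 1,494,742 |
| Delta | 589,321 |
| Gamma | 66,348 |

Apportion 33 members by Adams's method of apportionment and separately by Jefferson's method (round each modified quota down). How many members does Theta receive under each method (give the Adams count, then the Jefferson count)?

13 and 15

Adams: Zeta 5, Epsilon 8, Theta 13, Delta 6, Gamma 1.
Jefferson: Zeta 5, Epsilon 8, Theta 15, Delta 5, Gamma 0.
Theta gets 13 under Adams and 15 under Jefferson.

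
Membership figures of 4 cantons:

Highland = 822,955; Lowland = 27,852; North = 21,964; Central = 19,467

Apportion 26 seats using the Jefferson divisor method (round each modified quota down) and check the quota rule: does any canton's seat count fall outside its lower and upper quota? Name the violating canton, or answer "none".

Standard quotas: Highland 23.981, Lowland 0.812, North 0.640, Central 0.567.
Jefferson allocation: Highland 26, Lowland 0, North 0, Central 0.
Highland has quota 23.981 (lower 23, upper 24) but receives 26 — outside the quota interval.

Highland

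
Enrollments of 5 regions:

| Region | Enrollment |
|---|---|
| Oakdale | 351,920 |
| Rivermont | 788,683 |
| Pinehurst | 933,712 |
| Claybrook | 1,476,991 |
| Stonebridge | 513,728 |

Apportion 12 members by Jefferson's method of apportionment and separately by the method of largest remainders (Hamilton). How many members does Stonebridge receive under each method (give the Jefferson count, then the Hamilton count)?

Jefferson: Oakdale 1, Rivermont 2, Pinehurst 3, Claybrook 5, Stonebridge 1.
Hamilton: Oakdale 1, Rivermont 2, Pinehurst 3, Claybrook 4, Stonebridge 2.
Stonebridge gets 1 under Jefferson and 2 under Hamilton.

1 and 2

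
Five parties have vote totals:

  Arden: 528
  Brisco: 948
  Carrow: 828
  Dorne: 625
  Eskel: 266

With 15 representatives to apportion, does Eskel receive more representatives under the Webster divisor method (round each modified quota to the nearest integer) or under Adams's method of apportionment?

Adams

Webster: Arden 3, Brisco 4, Carrow 4, Dorne 3, Eskel 1.
Adams: Arden 2, Brisco 4, Carrow 4, Dorne 3, Eskel 2.
Eskel gets 1 under Webster and 2 under Adams.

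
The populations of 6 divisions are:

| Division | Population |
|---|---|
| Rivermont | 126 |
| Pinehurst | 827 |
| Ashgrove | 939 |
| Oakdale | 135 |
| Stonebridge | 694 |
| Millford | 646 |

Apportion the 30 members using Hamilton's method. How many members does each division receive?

Rivermont 1; Pinehurst 8; Ashgrove 8; Oakdale 1; Stonebridge 6; Millford 6

Standard divisor: 3367 ÷ 30 ≈ 112.233.
Standard quotas: Rivermont 1.123, Pinehurst 7.369, Ashgrove 8.366, Oakdale 1.203, Stonebridge 6.184, Millford 5.756.
Lower quotas: Rivermont 1, Pinehurst 7, Ashgrove 8, Oakdale 1, Stonebridge 6, Millford 5 (sum 28, leaving 2 seats).
Remainders in descending order: Millford 0.756, Pinehurst 0.369, Ashgrove 0.366, Oakdale 0.203, Stonebridge 0.184, Rivermont 0.123.
The surplus seats go to Millford, Pinehurst.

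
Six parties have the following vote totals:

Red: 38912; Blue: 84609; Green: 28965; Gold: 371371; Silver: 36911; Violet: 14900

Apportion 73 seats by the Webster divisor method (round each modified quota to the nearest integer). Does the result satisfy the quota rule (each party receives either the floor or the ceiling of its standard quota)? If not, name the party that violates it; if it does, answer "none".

Gold

Standard quotas: Red 4.934, Blue 10.729, Green 3.673, Gold 47.093, Silver 4.681, Violet 1.889.
Webster allocation: Red 5, Blue 11, Green 4, Gold 46, Silver 5, Violet 2.
Gold has quota 47.093 (lower 47, upper 48) but receives 46 — outside the quota interval.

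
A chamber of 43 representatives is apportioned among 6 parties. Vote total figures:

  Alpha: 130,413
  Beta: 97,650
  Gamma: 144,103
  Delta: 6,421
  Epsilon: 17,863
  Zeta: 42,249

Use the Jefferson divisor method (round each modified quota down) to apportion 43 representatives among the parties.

Standard divisor 438699/43 ≈ 10202.302; standard quotas: Alpha 12.783, Beta 9.571, Gamma 14.125, Delta 0.629, Epsilon 1.751, Zeta 4.141.
Rounding down gives 12, 9, 14, 0, 1, 4 = 40 seats, so the divisor must be adjusted.
With modified divisor 9500: modified quotas Alpha 13.728, Beta 10.279, Gamma 15.169, Delta 0.676, Epsilon 1.880, Zeta 4.447.
Rounding down: Alpha 13, Beta 10, Gamma 15, Delta 0, Epsilon 1, Zeta 4 (total 43).

Alpha 13, Beta 10, Gamma 15, Delta 0, Epsilon 1, Zeta 4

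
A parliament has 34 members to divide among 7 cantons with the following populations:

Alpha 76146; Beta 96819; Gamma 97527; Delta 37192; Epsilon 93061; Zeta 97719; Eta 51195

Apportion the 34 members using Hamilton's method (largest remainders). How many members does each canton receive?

Alpha 5, Beta 6, Gamma 6, Delta 2, Epsilon 6, Zeta 6, Eta 3

Total 549659; standard divisor 549659/34 ≈ 16166.441.
Standard quotas: Alpha 4.7101, Beta 5.9889, Gamma 6.0327, Delta 2.3006, Epsilon 5.7564, Zeta 6.0446, Eta 3.1667.
Lower quotas: Alpha 4, Beta 5, Gamma 6, Delta 2, Epsilon 5, Zeta 6, Eta 3 (sum 31, leaving 3 seats).
Remainders in descending order: Beta 0.9889, Epsilon 0.7564, Alpha 0.7101, Delta 0.3006, Eta 0.1667, Zeta 0.0446, Gamma 0.0327.
Largest remainders: Beta, Epsilon, Alpha receive the extra seats.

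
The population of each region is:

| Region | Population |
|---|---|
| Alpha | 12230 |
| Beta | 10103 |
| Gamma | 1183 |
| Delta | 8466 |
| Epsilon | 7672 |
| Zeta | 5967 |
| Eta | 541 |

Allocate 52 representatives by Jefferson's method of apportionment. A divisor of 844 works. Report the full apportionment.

With modified divisor 844: modified quotas Alpha 14.491, Beta 11.970, Gamma 1.402, Delta 10.031, Epsilon 9.090, Zeta 7.070, Eta 0.641.
Rounding down: Alpha 14, Beta 11, Gamma 1, Delta 10, Epsilon 9, Zeta 7, Eta 0 (total 52).

Alpha=14, Beta=11, Gamma=1, Delta=10, Epsilon=9, Zeta=7, Eta=0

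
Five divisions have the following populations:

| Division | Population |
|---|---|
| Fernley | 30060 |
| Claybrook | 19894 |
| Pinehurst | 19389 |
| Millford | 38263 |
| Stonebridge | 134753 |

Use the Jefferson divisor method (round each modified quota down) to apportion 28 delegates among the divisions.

Standard divisor 242359/28 ≈ 8655.679; standard quotas: Fernley 3.473, Claybrook 2.298, Pinehurst 2.240, Millford 4.421, Stonebridge 15.568.
Rounding down gives 3, 2, 2, 4, 15 = 26 seats, so the divisor must be adjusted.
With modified divisor 7800: modified quotas Fernley 3.854, Claybrook 2.551, Pinehurst 2.486, Millford 4.906, Stonebridge 17.276.
Rounding down: Fernley 3, Claybrook 2, Pinehurst 2, Millford 4, Stonebridge 17 (total 28).

Fernley=3; Claybrook=2; Pinehurst=2; Millford=4; Stonebridge=17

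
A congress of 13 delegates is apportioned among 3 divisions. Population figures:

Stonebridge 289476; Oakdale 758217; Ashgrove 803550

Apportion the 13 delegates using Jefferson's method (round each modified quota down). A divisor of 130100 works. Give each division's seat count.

With modified divisor 130100: modified quotas Stonebridge 2.225, Oakdale 5.828, Ashgrove 6.176.
Rounding down: Stonebridge 2, Oakdale 5, Ashgrove 6 (total 13).

Stonebridge=2, Oakdale=5, Ashgrove=6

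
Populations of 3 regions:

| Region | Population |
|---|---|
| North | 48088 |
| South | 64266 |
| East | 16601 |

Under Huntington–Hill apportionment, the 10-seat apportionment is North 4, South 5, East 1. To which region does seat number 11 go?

East

Priority for the next seat is population ÷ (√(s·(s+1))).
Priorities: North 10752.804, South 11733.313, East 11738.680.
Highest priority: East.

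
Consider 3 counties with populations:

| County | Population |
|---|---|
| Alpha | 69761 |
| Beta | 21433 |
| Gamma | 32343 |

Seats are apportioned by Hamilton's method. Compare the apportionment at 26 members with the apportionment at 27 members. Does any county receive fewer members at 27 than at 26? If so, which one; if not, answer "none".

At 26 seats: Alpha 15, Beta 4, Gamma 7.
At 27 seats: Alpha 15, Beta 5, Gamma 7.
No county's allocation decreased.

none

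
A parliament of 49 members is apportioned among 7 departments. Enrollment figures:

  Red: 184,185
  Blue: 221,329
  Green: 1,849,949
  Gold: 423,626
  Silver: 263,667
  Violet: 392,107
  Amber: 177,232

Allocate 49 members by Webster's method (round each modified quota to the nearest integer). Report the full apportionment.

Standard divisor 3512095/49 ≈ 71675.408; standard quotas: Red 2.570, Blue 3.088, Green 25.810, Gold 5.910, Silver 3.679, Violet 5.471, Amber 2.473.
Rounding to the nearest integer gives Red 3, Blue 3, Green 26, Gold 6, Silver 4, Violet 5, Amber 2 — total 49, matching the house size, so no adjustment is needed.

Red 3, Blue 3, Green 26, Gold 6, Silver 4, Violet 5, Amber 2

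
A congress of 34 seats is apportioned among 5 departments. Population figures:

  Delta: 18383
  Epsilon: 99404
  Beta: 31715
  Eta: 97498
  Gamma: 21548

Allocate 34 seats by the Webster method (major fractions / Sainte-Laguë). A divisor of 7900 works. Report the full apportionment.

Delta 2, Epsilon 13, Beta 4, Eta 12, Gamma 3

With modified divisor 7900: modified quotas Delta 2.327, Epsilon 12.583, Beta 4.015, Eta 12.342, Gamma 2.728.
Rounding to the nearest integer: Delta 2, Epsilon 13, Beta 4, Eta 12, Gamma 3 (total 34).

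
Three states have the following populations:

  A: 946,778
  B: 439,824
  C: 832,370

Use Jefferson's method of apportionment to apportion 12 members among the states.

A: 5, B: 2, C: 5

Standard divisor 2218972/12 ≈ 184914.333; standard quotas: A 5.120, B 2.379, C 4.501.
Rounding down gives 5, 2, 4 = 11 seats, so the divisor must be adjusted.
With modified divisor 162100: modified quotas A 5.841, B 2.713, C 5.135.
Rounding down: A 5, B 2, C 5 (total 12).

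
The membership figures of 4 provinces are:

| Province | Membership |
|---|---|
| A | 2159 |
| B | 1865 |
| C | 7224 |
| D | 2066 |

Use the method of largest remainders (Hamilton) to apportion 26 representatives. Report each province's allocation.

A 4, B 4, C 14, D 4

Total 13314; standard divisor 13314/26 ≈ 512.077.
Standard quotas: A 4.2162, B 3.6420, C 14.1073, D 4.0346.
Lower quotas: A 4, B 3, C 14, D 4 (sum 25, leaving 1 seat).
Remainders in descending order: B 0.6420, A 0.2162, C 0.1073, D 0.0346.
The surplus seat goes to B.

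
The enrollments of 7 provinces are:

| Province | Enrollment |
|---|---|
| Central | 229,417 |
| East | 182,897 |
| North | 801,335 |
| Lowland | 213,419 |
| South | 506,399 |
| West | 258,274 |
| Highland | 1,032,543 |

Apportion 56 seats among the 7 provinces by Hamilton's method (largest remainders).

Standard divisor: 3224284 ÷ 56 ≈ 57576.5.
Standard quotas: Central 3.9846, East 3.1766, North 13.9177, Lowland 3.7067, South 8.7952, West 4.4858, Highland 17.9334.
Lower quotas: Central 3, East 3, North 13, Lowland 3, South 8, West 4, Highland 17 (sum 51, leaving 5 seats).
Remainders in descending order: Central 0.9846, Highland 0.9334, North 0.9177, South 0.7952, Lowland 0.7067, West 0.4858, East 0.1766.
Largest remainders: Central, Highland, North, South, Lowland receive the extra seats.

Central 4; East 3; North 14; Lowland 4; South 9; West 4; Highland 18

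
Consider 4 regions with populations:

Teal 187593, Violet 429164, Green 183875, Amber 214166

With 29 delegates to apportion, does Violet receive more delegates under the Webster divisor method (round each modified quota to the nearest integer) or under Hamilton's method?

Webster

Webster: Teal 5, Violet 13, Green 5, Amber 6.
Hamilton: Teal 6, Violet 12, Green 5, Amber 6.
Violet gets 13 under Webster and 12 under Hamilton.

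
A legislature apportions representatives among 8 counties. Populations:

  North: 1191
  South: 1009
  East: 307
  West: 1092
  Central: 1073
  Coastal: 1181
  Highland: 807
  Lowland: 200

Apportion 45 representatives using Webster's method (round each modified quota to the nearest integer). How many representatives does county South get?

7

Standard divisor 6860/45 ≈ 152.444; standard quotas: North 7.813, South 6.619, East 2.014, West 7.163, Central 7.039, Coastal 7.747, Highland 5.294, Lowland 1.312.
Rounding to the nearest integer gives North 8, South 7, East 2, West 7, Central 7, Coastal 8, Highland 5, Lowland 1 — total 45, matching the house size, so no adjustment is needed.
South receives 7.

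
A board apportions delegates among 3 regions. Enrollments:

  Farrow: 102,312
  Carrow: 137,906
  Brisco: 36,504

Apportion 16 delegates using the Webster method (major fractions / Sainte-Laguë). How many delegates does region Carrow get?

Standard divisor 276722/16 ≈ 17295.125; standard quotas: Farrow 5.916, Carrow 7.974, Brisco 2.111.
Rounding to the nearest integer gives Farrow 6, Carrow 8, Brisco 2 — total 16, matching the house size, so no adjustment is needed.
Carrow receives 8.

8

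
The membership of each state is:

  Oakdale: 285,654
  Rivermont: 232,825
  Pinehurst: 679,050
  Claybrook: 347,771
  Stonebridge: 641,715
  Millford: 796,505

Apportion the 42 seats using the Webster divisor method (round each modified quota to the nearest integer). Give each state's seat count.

Standard divisor 2983520/42 ≈ 71036.19; standard quotas: Oakdale 4.021, Rivermont 3.278, Pinehurst 9.559, Claybrook 4.896, Stonebridge 9.034, Millford 11.213.
Rounding to the nearest integer gives Oakdale 4, Rivermont 3, Pinehurst 10, Claybrook 5, Stonebridge 9, Millford 11 — total 42, matching the house size, so no adjustment is needed.

Oakdale=4, Rivermont=3, Pinehurst=10, Claybrook=5, Stonebridge=9, Millford=11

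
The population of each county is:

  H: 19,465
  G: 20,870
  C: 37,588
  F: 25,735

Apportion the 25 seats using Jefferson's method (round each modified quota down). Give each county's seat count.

H: 5; G: 5; C: 9; F: 6

Standard divisor 103658/25 ≈ 4146.32; standard quotas: H 4.695, G 5.033, C 9.065, F 6.207.
Rounding down gives 4, 5, 9, 6 = 24 seats, so the divisor must be adjusted.
With modified divisor 3800: modified quotas H 5.122, G 5.492, C 9.892, F 6.772.
Rounding down: H 5, G 5, C 9, F 6 (total 25).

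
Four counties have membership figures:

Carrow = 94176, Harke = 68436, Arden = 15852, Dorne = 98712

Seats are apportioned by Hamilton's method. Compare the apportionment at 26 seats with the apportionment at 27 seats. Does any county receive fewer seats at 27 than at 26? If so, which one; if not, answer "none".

At 26 seats: Carrow 9, Harke 6, Arden 2, Dorne 9.
At 27 seats: Carrow 9, Harke 7, Arden 1, Dorne 10.
Arden drops from 2 to 1.

Arden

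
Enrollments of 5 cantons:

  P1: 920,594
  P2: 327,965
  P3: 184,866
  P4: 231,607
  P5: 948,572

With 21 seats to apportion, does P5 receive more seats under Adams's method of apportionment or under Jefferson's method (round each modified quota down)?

Adams: P1 7, P2 3, P3 2, P4 2, P5 7.
Jefferson: P1 8, P2 2, P3 1, P4 2, P5 8.
P5 gets 7 under Adams and 8 under Jefferson.

Jefferson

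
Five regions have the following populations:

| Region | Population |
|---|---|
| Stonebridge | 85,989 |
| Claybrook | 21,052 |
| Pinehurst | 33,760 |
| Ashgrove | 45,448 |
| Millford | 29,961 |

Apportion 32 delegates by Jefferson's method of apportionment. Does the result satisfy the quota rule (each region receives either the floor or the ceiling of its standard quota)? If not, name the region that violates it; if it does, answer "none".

Standard quotas: Stonebridge 12.727, Claybrook 3.116, Pinehurst 4.997, Ashgrove 6.726, Millford 4.434.
Jefferson allocation: Stonebridge 13, Claybrook 3, Pinehurst 5, Ashgrove 7, Millford 4.
Every allocation lies between the lower and upper quota.

none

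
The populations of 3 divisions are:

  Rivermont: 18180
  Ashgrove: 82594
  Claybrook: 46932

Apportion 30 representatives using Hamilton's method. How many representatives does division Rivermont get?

4

Standard divisor: 147706 ÷ 30 ≈ 4923.533.
Standard quotas: Rivermont 3.6925, Ashgrove 16.7754, Claybrook 9.5322.
Lower quotas: Rivermont 3, Ashgrove 16, Claybrook 9 (sum 28, leaving 2 seats).
Remainders in descending order: Ashgrove 0.7754, Rivermont 0.6925, Claybrook 0.5322.
The surplus seats go to Ashgrove, Rivermont.
Rivermont receives 4.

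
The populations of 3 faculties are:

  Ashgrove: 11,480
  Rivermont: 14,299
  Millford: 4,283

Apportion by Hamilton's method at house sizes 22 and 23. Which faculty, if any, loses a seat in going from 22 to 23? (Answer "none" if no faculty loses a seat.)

none

At 22 seats: Ashgrove 8, Rivermont 11, Millford 3.
At 23 seats: Ashgrove 9, Rivermont 11, Millford 3.
No faculty's allocation decreased.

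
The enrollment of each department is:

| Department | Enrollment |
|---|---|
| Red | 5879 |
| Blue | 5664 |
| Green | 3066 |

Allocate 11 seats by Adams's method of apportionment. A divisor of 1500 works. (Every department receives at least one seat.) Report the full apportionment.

Red 4; Blue 4; Green 3

With modified divisor 1500: modified quotas Red 3.919, Blue 3.776, Green 2.044.
Rounding up: Red 4, Blue 4, Green 3 (total 11).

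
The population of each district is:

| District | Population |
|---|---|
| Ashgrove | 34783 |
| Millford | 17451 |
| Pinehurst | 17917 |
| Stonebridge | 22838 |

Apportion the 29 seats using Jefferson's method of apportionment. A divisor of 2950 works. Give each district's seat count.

With modified divisor 2950: modified quotas Ashgrove 11.791, Millford 5.916, Pinehurst 6.074, Stonebridge 7.742.
Rounding down: Ashgrove 11, Millford 5, Pinehurst 6, Stonebridge 7 (total 29).

Ashgrove=11, Millford=5, Pinehurst=6, Stonebridge=7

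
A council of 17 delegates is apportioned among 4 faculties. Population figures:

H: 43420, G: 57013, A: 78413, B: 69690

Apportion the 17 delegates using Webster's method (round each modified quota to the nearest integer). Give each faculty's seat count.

Standard divisor 248536/17 ≈ 14619.765; standard quotas: H 2.970, G 3.900, A 5.363, B 4.767.
Rounding to the nearest integer gives H 3, G 4, A 5, B 5 — total 17, matching the house size, so no adjustment is needed.

H=3; G=4; A=5; B=5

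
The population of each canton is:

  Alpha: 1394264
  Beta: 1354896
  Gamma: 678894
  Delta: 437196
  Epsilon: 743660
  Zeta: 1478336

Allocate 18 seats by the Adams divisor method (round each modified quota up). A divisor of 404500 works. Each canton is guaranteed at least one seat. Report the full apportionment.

Alpha 4; Beta 4; Gamma 2; Delta 2; Epsilon 2; Zeta 4

With modified divisor 404500: modified quotas Alpha 3.447, Beta 3.350, Gamma 1.678, Delta 1.081, Epsilon 1.838, Zeta 3.655.
Rounding up: Alpha 4, Beta 4, Gamma 2, Delta 2, Epsilon 2, Zeta 4 (total 18).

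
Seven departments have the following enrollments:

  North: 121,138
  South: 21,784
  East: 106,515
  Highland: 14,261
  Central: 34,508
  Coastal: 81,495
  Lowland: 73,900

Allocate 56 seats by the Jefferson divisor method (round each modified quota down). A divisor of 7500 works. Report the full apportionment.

With modified divisor 7500: modified quotas North 16.152, South 2.905, East 14.202, Highland 1.901, Central 4.601, Coastal 10.866, Lowland 9.853.
Rounding down: North 16, South 2, East 14, Highland 1, Central 4, Coastal 10, Lowland 9 (total 56).

North: 16, South: 2, East: 14, Highland: 1, Central: 4, Coastal: 10, Lowland: 9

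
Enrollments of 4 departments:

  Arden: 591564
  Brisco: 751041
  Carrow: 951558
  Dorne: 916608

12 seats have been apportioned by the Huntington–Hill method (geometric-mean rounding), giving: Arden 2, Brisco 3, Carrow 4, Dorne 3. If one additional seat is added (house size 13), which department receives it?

Priority for the next seat is population ÷ (√(s·(s+1))).
Priorities: Arden 241504.992, Brisco 216806.862, Carrow 212774.837, Dorne 264601.938.
Highest priority: Dorne.

Dorne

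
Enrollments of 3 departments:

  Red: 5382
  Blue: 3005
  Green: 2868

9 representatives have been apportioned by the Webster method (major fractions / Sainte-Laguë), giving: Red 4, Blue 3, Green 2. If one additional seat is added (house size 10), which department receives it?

Red

Priority for the next seat is population ÷ (current seats + 0.5).
Priorities: Red 1196.000, Blue 858.571, Green 1147.200.
Highest priority: Red.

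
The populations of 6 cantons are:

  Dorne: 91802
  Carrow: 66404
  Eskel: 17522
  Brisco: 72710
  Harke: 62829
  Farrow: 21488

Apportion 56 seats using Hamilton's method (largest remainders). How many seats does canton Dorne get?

Total 332755; standard divisor 332755/56 ≈ 5942.054.
Standard quotas: Dorne 15.4495, Carrow 11.1753, Eskel 2.9488, Brisco 12.2365, Harke 10.5736, Farrow 3.6163.
Lower quotas: Dorne 15, Carrow 11, Eskel 2, Brisco 12, Harke 10, Farrow 3 (sum 53, leaving 3 seats).
Remainders in descending order: Eskel 0.9488, Farrow 0.6163, Harke 0.5736, Dorne 0.4495, Brisco 0.2365, Carrow 0.1753.
The surplus seats go to Eskel, Farrow, Harke.
Dorne receives 15.

15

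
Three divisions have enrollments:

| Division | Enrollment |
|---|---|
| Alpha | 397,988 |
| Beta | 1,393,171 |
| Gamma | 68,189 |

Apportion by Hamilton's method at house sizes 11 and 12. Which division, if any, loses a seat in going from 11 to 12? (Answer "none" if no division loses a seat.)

At 11 seats: Alpha 2, Beta 8, Gamma 1.
At 12 seats: Alpha 3, Beta 9, Gamma 0.
Gamma drops from 1 to 0.

Gamma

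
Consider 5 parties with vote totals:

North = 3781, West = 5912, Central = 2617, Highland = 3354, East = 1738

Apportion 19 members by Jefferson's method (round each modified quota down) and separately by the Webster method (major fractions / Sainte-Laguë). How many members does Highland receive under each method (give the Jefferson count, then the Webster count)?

Jefferson: North 4, West 7, Central 3, Highland 3, East 2.
Webster: North 4, West 6, Central 3, Highland 4, East 2.
Highland gets 3 under Jefferson and 4 under Webster.

3 and 4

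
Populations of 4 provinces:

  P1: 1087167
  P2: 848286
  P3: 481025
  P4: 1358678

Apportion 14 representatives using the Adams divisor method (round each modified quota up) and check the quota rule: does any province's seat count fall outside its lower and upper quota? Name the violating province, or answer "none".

none

Standard quotas: P1 4.032, P2 3.146, P3 1.784, P4 5.039.
Adams allocation: P1 4, P2 3, P3 2, P4 5.
Every allocation lies between the lower and upper quota.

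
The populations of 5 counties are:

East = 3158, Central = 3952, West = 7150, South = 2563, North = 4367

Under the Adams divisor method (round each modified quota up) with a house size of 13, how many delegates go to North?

Standard divisor 21190/13 ≈ 1630; standard quotas: East 1.937, Central 2.425, West 4.387, South 1.572, North 2.679.
Rounding up gives 2, 3, 5, 2, 3 = 15 seats, so the divisor must be adjusted.
With modified divisor 2100: modified quotas East 1.504, Central 1.882, West 3.405, South 1.220, North 2.080.
Rounding up: East 2, Central 2, West 4, South 2, North 3 (total 13).
North receives 3.

3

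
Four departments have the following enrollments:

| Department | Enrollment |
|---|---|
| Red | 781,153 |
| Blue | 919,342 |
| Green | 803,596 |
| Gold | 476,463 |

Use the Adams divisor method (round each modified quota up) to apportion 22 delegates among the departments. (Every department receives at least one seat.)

Red 6; Blue 6; Green 6; Gold 4

Standard divisor 2980554/22 ≈ 135479.727; standard quotas: Red 5.766, Blue 6.786, Green 5.931, Gold 3.517.
Rounding up gives 6, 7, 6, 4 = 23 seats, so the divisor must be adjusted.
With modified divisor 154700: modified quotas Red 5.049, Blue 5.943, Green 5.195, Gold 3.080.
Rounding up: Red 6, Blue 6, Green 6, Gold 4 (total 22).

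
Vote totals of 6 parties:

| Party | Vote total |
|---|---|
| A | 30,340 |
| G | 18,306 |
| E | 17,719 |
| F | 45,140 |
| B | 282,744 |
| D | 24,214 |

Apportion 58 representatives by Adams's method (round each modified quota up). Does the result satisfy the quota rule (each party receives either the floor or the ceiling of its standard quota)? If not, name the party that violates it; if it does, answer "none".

Standard quotas: A 4.205, G 2.537, E 2.456, F 6.257, B 39.189, D 3.356.
Adams allocation: A 4, G 3, E 3, F 6, B 38, D 4.
B has quota 39.189 (lower 39, upper 40) but receives 38 — outside the quota interval.

B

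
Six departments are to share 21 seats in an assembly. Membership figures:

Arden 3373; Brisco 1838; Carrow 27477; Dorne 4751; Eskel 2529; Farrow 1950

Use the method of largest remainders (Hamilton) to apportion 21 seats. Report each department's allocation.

Arden 2, Brisco 1, Carrow 14, Dorne 2, Eskel 1, Farrow 1

Standard divisor: 41918 ÷ 21 ≈ 1996.095.
Standard quotas: Arden 1.6898, Brisco 0.9208, Carrow 13.7654, Dorne 2.3801, Eskel 1.2670, Farrow 0.9769.
Lower quotas: Arden 1, Brisco 0, Carrow 13, Dorne 2, Eskel 1, Farrow 0 (sum 17, leaving 4 seats).
Remainders in descending order: Farrow 0.9769, Brisco 0.9208, Carrow 0.7654, Arden 0.6898, Dorne 0.3801, Eskel 0.2670.
Largest remainders: Farrow, Brisco, Carrow, Arden receive the extra seats.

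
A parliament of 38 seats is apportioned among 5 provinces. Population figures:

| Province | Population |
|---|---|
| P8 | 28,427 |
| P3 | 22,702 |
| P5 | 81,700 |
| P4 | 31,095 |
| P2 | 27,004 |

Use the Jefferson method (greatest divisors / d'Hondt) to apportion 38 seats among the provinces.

Standard divisor 190928/38 ≈ 5024.421; standard quotas: P8 5.658, P3 4.518, P5 16.261, P4 6.189, P2 5.375.
Rounding down gives 5, 4, 16, 6, 5 = 36 seats, so the divisor must be adjusted.
With modified divisor 4600: modified quotas P8 6.180, P3 4.935, P5 17.761, P4 6.760, P2 5.870.
Rounding down: P8 6, P3 4, P5 17, P4 6, P2 5 (total 38).

P8 6; P3 4; P5 17; P4 6; P2 5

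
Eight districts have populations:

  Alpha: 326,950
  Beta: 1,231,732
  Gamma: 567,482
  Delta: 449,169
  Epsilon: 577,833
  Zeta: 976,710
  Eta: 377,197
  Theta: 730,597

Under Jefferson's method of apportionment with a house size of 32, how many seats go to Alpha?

2

Standard divisor 5237670/32 ≈ 163677.188; standard quotas: Alpha 1.998, Beta 7.525, Gamma 3.467, Delta 2.744, Epsilon 3.530, Zeta 5.967, Eta 2.305, Theta 4.464.
Rounding down gives 1, 7, 3, 2, 3, 5, 2, 4 = 27 seats, so the divisor must be adjusted.
With modified divisor 145300: modified quotas Alpha 2.250, Beta 8.477, Gamma 3.906, Delta 3.091, Epsilon 3.977, Zeta 6.722, Eta 2.596, Theta 5.028.
Rounding down: Alpha 2, Beta 8, Gamma 3, Delta 3, Epsilon 3, Zeta 6, Eta 2, Theta 5 (total 32).
Alpha receives 2.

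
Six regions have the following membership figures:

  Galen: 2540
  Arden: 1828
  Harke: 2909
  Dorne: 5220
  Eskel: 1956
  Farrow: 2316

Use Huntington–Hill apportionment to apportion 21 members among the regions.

With divisor 802: modified quotas Galen 3.167, Arden 2.279, Harke 3.627, Dorne 6.509, Eskel 2.439, Farrow 2.888.
Geometric-mean thresholds: Galen √(3·4)=3.464, Arden √(2·3)=2.449, Harke √(3·4)=3.464, Dorne √(6·7)=6.481, Eskel √(2·3)=2.449, Farrow √(2·3)=2.449.
Each quota rounded against its threshold gives Galen 3, Arden 2, Harke 4, Dorne 7, Eskel 2, Farrow 3 (total 21).

Galen: 3, Arden: 2, Harke: 4, Dorne: 7, Eskel: 2, Farrow: 3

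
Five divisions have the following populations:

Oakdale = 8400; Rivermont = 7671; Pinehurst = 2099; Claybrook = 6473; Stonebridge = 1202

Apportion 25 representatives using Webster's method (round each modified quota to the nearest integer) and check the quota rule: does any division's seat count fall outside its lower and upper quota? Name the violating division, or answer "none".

Standard quotas: Oakdale 8.125, Rivermont 7.420, Pinehurst 2.030, Claybrook 6.261, Stonebridge 1.163.
Webster allocation: Oakdale 8, Rivermont 8, Pinehurst 2, Claybrook 6, Stonebridge 1.
Every allocation lies between the lower and upper quota.

none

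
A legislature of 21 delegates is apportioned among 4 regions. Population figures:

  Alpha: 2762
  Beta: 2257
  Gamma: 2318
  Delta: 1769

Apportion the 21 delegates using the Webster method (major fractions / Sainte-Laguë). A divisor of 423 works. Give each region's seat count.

Alpha=7, Beta=5, Gamma=5, Delta=4

With modified divisor 423: modified quotas Alpha 6.530, Beta 5.336, Gamma 5.480, Delta 4.182.
Rounding to the nearest integer: Alpha 7, Beta 5, Gamma 5, Delta 4 (total 21).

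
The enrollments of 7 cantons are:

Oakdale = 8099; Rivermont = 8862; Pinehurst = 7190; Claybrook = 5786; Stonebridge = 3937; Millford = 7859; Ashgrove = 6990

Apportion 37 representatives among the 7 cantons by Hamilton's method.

Oakdale: 6, Rivermont: 7, Pinehurst: 6, Claybrook: 4, Stonebridge: 3, Millford: 6, Ashgrove: 5

The standard divisor is 48723/37 ≈ 1316.838.
Standard quotas: Oakdale 6.1503, Rivermont 6.7298, Pinehurst 5.4600, Claybrook 4.3939, Stonebridge 2.9897, Millford 5.9681, Ashgrove 5.3082.
Lower quotas: Oakdale 6, Rivermont 6, Pinehurst 5, Claybrook 4, Stonebridge 2, Millford 5, Ashgrove 5 (sum 33, leaving 4 seats).
Remainders in descending order: Stonebridge 0.9897, Millford 0.9681, Rivermont 0.7298, Pinehurst 0.4600, Claybrook 0.3939, Ashgrove 0.3082, Oakdale 0.1503.
Largest remainders: Stonebridge, Millford, Rivermont, Pinehurst receive the extra seats.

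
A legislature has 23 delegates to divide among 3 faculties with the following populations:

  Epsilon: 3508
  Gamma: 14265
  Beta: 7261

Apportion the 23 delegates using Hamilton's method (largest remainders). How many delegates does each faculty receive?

The standard divisor is 25034/23 ≈ 1088.435.
Standard quotas: Epsilon 3.2230, Gamma 13.1060, Beta 6.6710.
Lower quotas: Epsilon 3, Gamma 13, Beta 6 (sum 22, leaving 1 seat).
Remainders in descending order: Beta 0.6710, Epsilon 0.2230, Gamma 0.1060.
The surplus seat goes to Beta.

Epsilon 3; Gamma 13; Beta 7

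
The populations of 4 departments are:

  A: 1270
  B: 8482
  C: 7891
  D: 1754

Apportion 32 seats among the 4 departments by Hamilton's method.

Standard divisor: 19397 ÷ 32 ≈ 606.156.
Standard quotas: A 2.0952, B 13.9931, C 13.0181, D 2.8936.
Lower quotas: A 2, B 13, C 13, D 2 (sum 30, leaving 2 seats).
Remainders in descending order: B 0.9931, D 0.8936, A 0.0952, C 0.0181.
The surplus seats go to B, D.

A=2, B=14, C=13, D=3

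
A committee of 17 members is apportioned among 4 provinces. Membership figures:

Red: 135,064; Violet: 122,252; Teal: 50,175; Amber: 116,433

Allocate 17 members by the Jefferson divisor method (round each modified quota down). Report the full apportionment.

Red: 5, Violet: 5, Teal: 2, Amber: 5

Standard divisor 423924/17 ≈ 24936.706; standard quotas: Red 5.416, Violet 4.902, Teal 2.012, Amber 4.669.
Rounding down gives 5, 4, 2, 4 = 15 seats, so the divisor must be adjusted.
With modified divisor 22900: modified quotas Red 5.898, Violet 5.339, Teal 2.191, Amber 5.084.
Rounding down: Red 5, Violet 5, Teal 2, Amber 5 (total 17).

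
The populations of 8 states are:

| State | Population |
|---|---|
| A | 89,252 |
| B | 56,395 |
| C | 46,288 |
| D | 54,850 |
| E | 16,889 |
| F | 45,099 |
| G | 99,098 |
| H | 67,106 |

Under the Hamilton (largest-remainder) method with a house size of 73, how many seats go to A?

14

Standard divisor: 474977 ÷ 73 ≈ 6506.534.
Standard quotas: A 13.7173, B 8.6674, C 7.1141, D 8.4300, E 2.5957, F 6.9313, G 15.2305, H 10.3136.
Lower quotas: A 13, B 8, C 7, D 8, E 2, F 6, G 15, H 10 (sum 69, leaving 4 seats).
Remainders in descending order: F 0.9313, A 0.7173, B 0.6674, E 0.5957, D 0.4300, H 0.3136, G 0.2305, C 0.1141.
Largest remainders: F, A, B, E receive the extra seats.
A receives 14.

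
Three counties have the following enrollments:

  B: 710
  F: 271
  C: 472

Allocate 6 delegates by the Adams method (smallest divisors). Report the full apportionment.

B=3; F=1; C=2

Standard divisor 1453/6 ≈ 242.167; standard quotas: B 2.932, F 1.119, C 1.949.
Rounding up gives 3, 2, 2 = 7 seats, so the divisor must be adjusted.
With modified divisor 300: modified quotas B 2.367, F 0.903, C 1.573.
Rounding up: B 3, F 1, C 2 (total 6).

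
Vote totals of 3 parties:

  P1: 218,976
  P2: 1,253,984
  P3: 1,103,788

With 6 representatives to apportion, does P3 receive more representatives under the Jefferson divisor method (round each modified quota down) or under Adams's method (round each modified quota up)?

Jefferson: P1 0, P2 3, P3 3.
Adams: P1 1, P2 3, P3 2.
P3 gets 3 under Jefferson and 2 under Adams.

Jefferson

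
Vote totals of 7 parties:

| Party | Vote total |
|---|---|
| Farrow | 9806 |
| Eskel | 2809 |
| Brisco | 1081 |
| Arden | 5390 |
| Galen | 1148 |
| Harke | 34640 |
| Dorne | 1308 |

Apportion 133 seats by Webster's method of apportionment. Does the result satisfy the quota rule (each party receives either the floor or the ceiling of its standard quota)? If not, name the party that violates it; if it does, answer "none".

Standard quotas: Farrow 23.214, Eskel 6.650, Brisco 2.559, Arden 12.760, Galen 2.718, Harke 82.003, Dorne 3.096.
Webster allocation: Farrow 23, Eskel 7, Brisco 3, Arden 13, Galen 3, Harke 81, Dorne 3.
Harke has quota 82.003 (lower 82, upper 83) but receives 81 — outside the quota interval.

Harke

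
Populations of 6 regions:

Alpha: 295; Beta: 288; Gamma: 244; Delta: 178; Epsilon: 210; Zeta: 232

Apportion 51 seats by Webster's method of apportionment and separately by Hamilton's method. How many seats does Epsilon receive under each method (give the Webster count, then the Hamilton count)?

7 and 8

Webster: Alpha 11, Beta 10, Gamma 9, Delta 6, Epsilon 7, Zeta 8.
Hamilton: Alpha 10, Beta 10, Gamma 9, Delta 6, Epsilon 8, Zeta 8.
Epsilon gets 7 under Webster and 8 under Hamilton.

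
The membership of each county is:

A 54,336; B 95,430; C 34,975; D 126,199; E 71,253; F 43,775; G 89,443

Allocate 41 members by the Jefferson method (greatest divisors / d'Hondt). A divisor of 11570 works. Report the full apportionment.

With modified divisor 11570: modified quotas A 4.696, B 8.248, C 3.023, D 10.907, E 6.158, F 3.783, G 7.731.
Rounding down: A 4, B 8, C 3, D 10, E 6, F 3, G 7 (total 41).

A 4, B 8, C 3, D 10, E 6, F 3, G 7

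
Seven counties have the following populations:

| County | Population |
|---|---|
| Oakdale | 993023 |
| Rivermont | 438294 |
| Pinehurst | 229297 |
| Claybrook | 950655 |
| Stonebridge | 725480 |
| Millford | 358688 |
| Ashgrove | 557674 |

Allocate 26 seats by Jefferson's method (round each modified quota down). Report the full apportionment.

Oakdale=6; Rivermont=3; Pinehurst=1; Claybrook=6; Stonebridge=5; Millford=2; Ashgrove=3

Standard divisor 4253111/26 ≈ 163581.192; standard quotas: Oakdale 6.071, Rivermont 2.679, Pinehurst 1.402, Claybrook 5.812, Stonebridge 4.435, Millford 2.193, Ashgrove 3.409.
Rounding down gives 6, 2, 1, 5, 4, 2, 3 = 23 seats, so the divisor must be adjusted.
With modified divisor 143500: modified quotas Oakdale 6.920, Rivermont 3.054, Pinehurst 1.598, Claybrook 6.625, Stonebridge 5.056, Millford 2.500, Ashgrove 3.886.
Rounding down: Oakdale 6, Rivermont 3, Pinehurst 1, Claybrook 6, Stonebridge 5, Millford 2, Ashgrove 3 (total 26).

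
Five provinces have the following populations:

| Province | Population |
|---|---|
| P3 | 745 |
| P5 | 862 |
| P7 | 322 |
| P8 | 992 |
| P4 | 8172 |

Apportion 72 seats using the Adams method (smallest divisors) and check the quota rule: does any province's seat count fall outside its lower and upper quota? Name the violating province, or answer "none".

Standard quotas: P3 4.835, P5 5.595, P7 2.090, P8 6.439, P4 53.041.
Adams allocation: P3 5, P5 6, P7 3, P8 7, P4 51.
P4 has quota 53.041 (lower 53, upper 54) but receives 51 — outside the quota interval.

P4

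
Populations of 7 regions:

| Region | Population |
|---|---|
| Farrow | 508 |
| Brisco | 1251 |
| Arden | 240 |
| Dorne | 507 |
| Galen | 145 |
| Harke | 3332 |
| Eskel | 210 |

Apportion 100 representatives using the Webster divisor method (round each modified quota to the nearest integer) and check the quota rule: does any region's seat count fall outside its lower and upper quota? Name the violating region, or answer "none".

Harke

Standard quotas: Farrow 8.203, Brisco 20.200, Arden 3.875, Dorne 8.187, Galen 2.341, Harke 53.803, Eskel 3.391.
Webster allocation: Farrow 8, Brisco 20, Arden 4, Dorne 8, Galen 2, Harke 55, Eskel 3.
Harke has quota 53.803 (lower 53, upper 54) but receives 55 — outside the quota interval.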